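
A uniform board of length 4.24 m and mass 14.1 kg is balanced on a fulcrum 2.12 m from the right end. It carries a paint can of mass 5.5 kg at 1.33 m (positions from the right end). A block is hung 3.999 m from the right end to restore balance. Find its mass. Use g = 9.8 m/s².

Sum moments about the fulcrum (at 2.12 m from the right end) (the support reaction has zero arm there).
Beam weight: acts at the fulcrum, moment arm 0 → no torque.
Paint can: 5.5 × 9.8 = 53.9 N down at 1.33 m → arm 0.79 m, τ = 53.9 × 0.79 = 42.58 N·m clockwise.
Net moment of known loads = 42.58 N·m clockwise.
An unknown mass m at 3.999 m has arm 1.879 m; its moment is m·g·1.879 counterclockwise.
For rotational equilibrium, m × 9.8 × 1.879 = 42.58, so m = 42.58 / (9.8 × 1.879) = 2.31 kg.

m ≈ 2.31 kg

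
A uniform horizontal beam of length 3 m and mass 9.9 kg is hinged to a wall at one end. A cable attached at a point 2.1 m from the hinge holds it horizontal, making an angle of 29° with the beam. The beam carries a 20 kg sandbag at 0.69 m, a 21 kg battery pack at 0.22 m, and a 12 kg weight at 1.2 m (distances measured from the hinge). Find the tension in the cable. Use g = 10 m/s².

Choose the hinge as the axis so the unknown hinge reaction has zero arm there.
Beam weight: 9.9 × 10 = 99 N down at 1.5 m → arm 1.5 m, τ = 99 × 1.5 = 148.5 N·m clockwise.
Sandbag: 20 × 10 = 200 N down at 0.69 m → arm 0.69 m, τ = 200 × 0.69 = 138 N·m clockwise.
Battery pack: 21 × 10 = 210 N down at 0.22 m → arm 0.22 m, τ = 210 × 0.22 = 46.2 N·m clockwise.
Weight: 12 × 10 = 120 N down at 1.2 m → arm 1.2 m, τ = 120 × 1.2 = 144 N·m clockwise.
Total clockwise load moment = 476.7 N·m.
The cable tension T acts at 2.1 m; only its component perpendicular to the beam, T sinθ, produces torque. sin 29° = 0.4848.
For rotational equilibrium, T × 2.1 × 0.4848 = 476.7, so T = 476.7 / 1.018 = 468 N.

T ≈ 468 N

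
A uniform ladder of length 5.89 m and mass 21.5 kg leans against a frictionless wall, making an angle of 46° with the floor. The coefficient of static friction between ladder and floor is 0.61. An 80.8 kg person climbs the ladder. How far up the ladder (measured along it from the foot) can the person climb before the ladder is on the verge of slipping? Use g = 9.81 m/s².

Choose the foot of the ladder as the axis so the floor normal and friction both act there and drop out.
Ladder weight 21.5×9.81 = 210.9 N acts at 2.945 m along the ladder; its horizontal arm is 2.945·cos46° = 2.046 m → τ = 431.5 N·m clockwise.
Person weight 80.8×9.81 = 792.6 N at distance d → arm d·cos46° → τ = 792.6·d·0.6947 clockwise.
Wall normal N at the top has arm L sinθ = 4.237 m counterclockwise, so Στ = 0 gives N·4.237 = 431.5 + 550.6·d.
ΣFy = 0 ⇒ N_floor = 1004 N, so the maximum friction is μ_s·N_floor = 0.61×1004 = 612.4 N. ΣFx = 0 ⇒ N_wall = f, so at the slipping point N = 612.4 N.
Substituting: 612.4×4.237 = 431.5 + 550.6·d ⇒ d = (2595 − 431.5) / 550.6 = 3.93 m.

d ≈ 3.93 m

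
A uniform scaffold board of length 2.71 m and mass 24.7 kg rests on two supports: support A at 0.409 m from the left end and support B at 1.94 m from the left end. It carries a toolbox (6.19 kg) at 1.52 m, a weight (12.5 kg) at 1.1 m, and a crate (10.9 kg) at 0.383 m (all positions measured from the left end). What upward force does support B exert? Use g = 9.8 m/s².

Choose support A as the axis so its reaction then has zero moment arm.
Beam weight: 24.7 × 9.8 = 242.1 N down at 1.355 m → arm 0.946 m, τ = 242.1 × 0.946 = 229 N·m clockwise.
Toolbox: 6.19 × 9.8 = 60.66 N down at 1.52 m → arm 1.111 m, τ = 60.66 × 1.111 = 67.39 N·m clockwise.
Weight: 12.5 × 9.8 = 122.5 N down at 1.1 m → arm 0.691 m, τ = 122.5 × 0.691 = 84.65 N·m clockwise.
Crate: 10.9 × 9.8 = 106.8 N down at 0.383 m → arm 0.026 m, τ = 106.8 × 0.026 = 2.777 N·m counterclockwise.
Net load moment about support A = 378.3 N·m clockwise.
Reaction R at support B is upward at 1.94 m, arm 1.531 m → moment R × 1.531 counterclockwise.
For rotational equilibrium, R × 1.531 = 378.3, so R = 247 N.

R_B ≈ 247 N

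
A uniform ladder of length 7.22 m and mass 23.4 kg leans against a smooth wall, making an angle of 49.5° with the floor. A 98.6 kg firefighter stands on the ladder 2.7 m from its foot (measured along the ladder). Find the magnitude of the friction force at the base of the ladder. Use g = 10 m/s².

f ≈ 415 N

Take moments about the foot of the ladder.
Ladder weight 23.4×10 = 234 N acts at 3.61 m along the ladder; its horizontal arm is 3.61·cos49.5° = 2.345 m → τ = 548.7 N·m clockwise.
Firefighter: 98.6×10 = 986 N at 2.7 m → arm 1.754 m → τ = 1729 N·m clockwise.
Wall normal N acts horizontally at the top; its moment arm is the height L sinθ = 7.22·sin49.5° = 5.49 m, counterclockwise.
Setting net torque to zero: N × 5.49 = 2278 → N = 415 N.
ΣFx = 0: friction at the foot balances the wall's push, so f = N_wall = 415 N.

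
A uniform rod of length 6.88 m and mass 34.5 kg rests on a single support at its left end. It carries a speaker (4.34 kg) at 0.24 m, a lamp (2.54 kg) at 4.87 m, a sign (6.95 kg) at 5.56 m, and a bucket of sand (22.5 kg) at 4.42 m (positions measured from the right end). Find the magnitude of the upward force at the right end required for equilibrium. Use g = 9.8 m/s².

Take moments about the left end.
Beam weight: 34.5 × 9.8 = 338.1 N down at 3.44 m → arm 3.44 m, τ = 338.1 × 3.44 = 1163 N·m clockwise.
Speaker: 4.34 × 9.8 = 42.53 N down at 0.24 m → arm 6.64 m, τ = 42.53 × 6.64 = 282.4 N·m clockwise.
Lamp: 2.54 × 9.8 = 24.89 N down at 4.87 m → arm 2.01 m, τ = 24.89 × 2.01 = 50.03 N·m clockwise.
Sign: 6.95 × 9.8 = 68.11 N down at 5.56 m → arm 1.32 m, τ = 68.11 × 1.32 = 89.91 N·m clockwise.
Bucket of sand: 22.5 × 9.8 = 220.5 N down at 4.42 m → arm 2.46 m, τ = 220.5 × 2.46 = 542.4 N·m clockwise.
Net moment of the loads = 2128 N·m clockwise.
The upward force F acts at the right end, arm 6.88 m, giving F × 6.88 counterclockwise.
Balancing moments: F × 6.88 = 2128, giving F = 2128 / 6.88 = 309 N.

F ≈ 309 N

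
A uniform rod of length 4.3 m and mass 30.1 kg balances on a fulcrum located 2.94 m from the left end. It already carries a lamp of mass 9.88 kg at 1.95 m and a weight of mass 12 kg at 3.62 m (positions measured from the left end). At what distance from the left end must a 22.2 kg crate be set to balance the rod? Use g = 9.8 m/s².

Choose the fulcrum (at 2.94 m from the left end) as the axis so the support reaction has zero arm there.
Beam weight: 30.1 × 9.8 = 295 N down at 2.15 m → arm 0.79 m, τ = 295 × 0.79 = 233.1 N·m counterclockwise.
Lamp: 9.88 × 9.8 = 96.82 N down at 1.95 m → arm 0.99 m, τ = 96.82 × 0.99 = 95.85 N·m counterclockwise.
Weight: 12 × 9.8 = 117.6 N down at 3.62 m → arm 0.68 m, τ = 117.6 × 0.68 = 79.97 N·m clockwise.
Net moment of existing loads = 249 N·m counterclockwise.
The crate weighs 22.2 × 9.8 = 217.6 N and must supply an equal clockwise moment, so its lever arm about the fulcrum is 249 / 217.6 = 1.14 m.
That puts it at 2.94 + 1.14 = 4.08 m from the left end.

x ≈ 4.08 m from the left end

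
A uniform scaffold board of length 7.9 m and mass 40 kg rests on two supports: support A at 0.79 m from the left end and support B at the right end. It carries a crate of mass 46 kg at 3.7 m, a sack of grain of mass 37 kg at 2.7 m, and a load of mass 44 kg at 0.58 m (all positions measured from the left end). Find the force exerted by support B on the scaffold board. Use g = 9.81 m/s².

R_B ≈ 444 N

About support A:
Beam weight: 40 × 9.81 = 392.4 N down at 3.95 m → arm 3.16 m, τ = 392.4 × 3.16 = 1240 N·m clockwise.
Crate: 46 × 9.81 = 451.3 N down at 3.7 m → arm 2.91 m, τ = 451.3 × 2.91 = 1313 N·m clockwise.
Sack of grain: 37 × 9.81 = 363 N down at 2.7 m → arm 1.91 m, τ = 363 × 1.91 = 693.3 N·m clockwise.
Load: 44 × 9.81 = 431.6 N down at 0.58 m → arm 0.21 m, τ = 431.6 × 0.21 = 90.64 N·m counterclockwise.
Net load moment about support A = 3156 N·m clockwise.
Reaction R at support B is upward at 7.9 m, arm 7.11 m → moment R × 7.11 counterclockwise.
For rotational equilibrium, R × 7.11 = 3156, so R = 444 N.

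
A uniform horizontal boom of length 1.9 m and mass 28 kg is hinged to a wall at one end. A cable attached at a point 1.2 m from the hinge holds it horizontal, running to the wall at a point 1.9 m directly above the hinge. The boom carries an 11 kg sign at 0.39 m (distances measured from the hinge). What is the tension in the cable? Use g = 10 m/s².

T ≈ 304 N

About the hinge:
Beam weight: 28 × 10 = 280 N down at 0.95 m → arm 0.95 m, τ = 280 × 0.95 = 266 N·m clockwise.
Sign: 11 × 10 = 110 N down at 0.39 m → arm 0.39 m, τ = 110 × 0.39 = 42.9 N·m clockwise.
Total clockwise load moment = 308.9 N·m.
The cable tension T acts at 1.2 m; only its component perpendicular to the boom, T sinθ, produces torque. sinθ = h/√(h²+d²) = 1.9/√(1.9²+1.2²) = 0.8455.
For rotational equilibrium, T × 1.2 × 0.8455 = 308.9, so T = 308.9 / 1.015 = 304 N.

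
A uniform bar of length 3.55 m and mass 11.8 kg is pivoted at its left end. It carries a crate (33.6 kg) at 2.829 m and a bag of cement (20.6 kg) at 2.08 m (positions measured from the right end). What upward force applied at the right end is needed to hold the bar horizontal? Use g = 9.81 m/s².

F ≈ 209 N

Choose the left end as the axis so the unknown pivot reaction has zero arm there.
Beam weight: 11.8 × 9.81 = 115.8 N down at 1.775 m → arm 1.775 m, τ = 115.8 × 1.775 = 205.5 N·m clockwise.
Crate: 33.6 × 9.81 = 329.6 N down at 2.829 m → arm 0.721 m, τ = 329.6 × 0.721 = 237.6 N·m clockwise.
Bag of cement: 20.6 × 9.81 = 202.1 N down at 2.08 m → arm 1.47 m, τ = 202.1 × 1.47 = 297.1 N·m clockwise.
Net moment of the loads = 740.2 N·m clockwise.
The upward force F acts at the right end, arm 3.55 m, giving F × 3.55 counterclockwise.
Στ = 0 ⇒ F × 3.55 = 740.2 ⇒ F = 740.2 / 3.55 = 209 N.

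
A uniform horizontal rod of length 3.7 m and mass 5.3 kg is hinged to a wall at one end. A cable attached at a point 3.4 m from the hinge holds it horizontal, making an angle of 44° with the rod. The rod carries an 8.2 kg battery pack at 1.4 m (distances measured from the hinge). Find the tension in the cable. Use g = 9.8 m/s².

Sum moments about the hinge (the unknown hinge reaction has zero arm there).
Beam weight: 5.3 × 9.8 = 51.94 N down at 1.85 m → arm 1.85 m, τ = 51.94 × 1.85 = 96.09 N·m clockwise.
Battery pack: 8.2 × 9.8 = 80.36 N down at 1.4 m → arm 1.4 m, τ = 80.36 × 1.4 = 112.5 N·m clockwise.
Total clockwise load moment = 208.6 N·m.
The cable tension T acts at 3.4 m; only its component perpendicular to the rod, T sinθ, produces torque. sin 44° = 0.6947.
For rotational equilibrium, T × 3.4 × 0.6947 = 208.6, so T = 208.6 / 2.362 = 88.3 N.

T ≈ 88.3 N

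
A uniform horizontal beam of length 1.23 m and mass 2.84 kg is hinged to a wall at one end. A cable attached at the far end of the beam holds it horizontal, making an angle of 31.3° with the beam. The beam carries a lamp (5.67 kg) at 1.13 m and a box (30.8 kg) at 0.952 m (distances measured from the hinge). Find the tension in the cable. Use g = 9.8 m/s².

T ≈ 575 N

Take moments about the hinge.
Beam weight: 2.84 × 9.8 = 27.83 N down at 0.615 m → arm 0.615 m, τ = 27.83 × 0.615 = 17.12 N·m clockwise.
Lamp: 5.67 × 9.8 = 55.57 N down at 1.13 m → arm 1.13 m, τ = 55.57 × 1.13 = 62.79 N·m clockwise.
Box: 30.8 × 9.8 = 301.8 N down at 0.952 m → arm 0.952 m, τ = 301.8 × 0.952 = 287.3 N·m clockwise.
Total clockwise load moment = 367.2 N·m.
The cable tension T acts at 1.23 m; only its component perpendicular to the beam, T sinθ, produces torque. sin 31.3° = 0.5195.
Balancing moments: T × 1.23 × 0.5195 = 367.2, giving T = 367.2 / 0.639 = 575 N.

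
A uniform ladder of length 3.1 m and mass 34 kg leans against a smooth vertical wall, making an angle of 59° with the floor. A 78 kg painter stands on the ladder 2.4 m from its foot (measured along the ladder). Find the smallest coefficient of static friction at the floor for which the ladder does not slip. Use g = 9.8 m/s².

μ_min ≈ 0.415

Taking torques about the foot of the ladder:
Ladder weight 34×9.8 = 333.2 N acts at 1.55 m along the ladder; its horizontal arm is 1.55·cos59° = 0.7983 m → τ = 266 N·m clockwise.
Painter: 78×9.8 = 764.4 N at 2.4 m → arm 1.236 m → τ = 944.8 N·m clockwise.
Wall normal N acts horizontally at the top; its moment arm is the height L sinθ = 3.1·sin59° = 2.657 m, counterclockwise.
Στ = 0 ⇒ N × 2.657 = 1211 ⇒ N = 455.8 N.
ΣFx = 0 ⇒ f = N_wall = 455.8 N. ΣFy = 0 ⇒ N_floor = 1098 N.
μ_min = f / N_floor = 455.8 / 1098 = 0.415.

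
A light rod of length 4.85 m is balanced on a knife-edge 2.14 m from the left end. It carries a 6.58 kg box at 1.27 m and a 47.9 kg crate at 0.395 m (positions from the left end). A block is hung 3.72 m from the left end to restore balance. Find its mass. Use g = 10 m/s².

About the knife-edge (at 2.14 m from the left end):
Box: 6.58 × 10 = 65.8 N down at 1.27 m → arm 0.87 m, τ = 65.8 × 0.87 = 57.25 N·m counterclockwise.
Crate: 47.9 × 10 = 479 N down at 0.395 m → arm 1.745 m, τ = 479 × 1.745 = 835.9 N·m counterclockwise.
Net moment of known loads = 893.1 N·m counterclockwise.
An unknown mass m at 3.72 m has arm 1.58 m; its moment is m·g·1.58 clockwise.
Balancing moments: m × 10 × 1.58 = 893.1, giving m = 893.1 / (10 × 1.58) = 56.5 kg.

m ≈ 56.5 kg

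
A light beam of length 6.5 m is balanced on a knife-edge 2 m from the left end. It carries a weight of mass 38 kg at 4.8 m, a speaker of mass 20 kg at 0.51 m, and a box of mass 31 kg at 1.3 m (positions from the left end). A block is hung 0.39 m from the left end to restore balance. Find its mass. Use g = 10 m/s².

m ≈ 34.1 kg

Taking torques about the knife-edge (at 2 m from the left end):
Weight: 38 × 10 = 380 N down at 4.8 m → arm 2.8 m, τ = 380 × 2.8 = 1064 N·m clockwise.
Speaker: 20 × 10 = 200 N down at 0.51 m → arm 1.49 m, τ = 200 × 1.49 = 298 N·m counterclockwise.
Box: 31 × 10 = 310 N down at 1.3 m → arm 0.7 m, τ = 310 × 0.7 = 217 N·m counterclockwise.
Net moment of known loads = 549 N·m clockwise.
An unknown mass m at 0.39 m has arm 1.61 m; its moment is m·g·1.61 counterclockwise.
For rotational equilibrium, m × 10 × 1.61 = 549, so m = 549 / (10 × 1.61) = 34.1 kg.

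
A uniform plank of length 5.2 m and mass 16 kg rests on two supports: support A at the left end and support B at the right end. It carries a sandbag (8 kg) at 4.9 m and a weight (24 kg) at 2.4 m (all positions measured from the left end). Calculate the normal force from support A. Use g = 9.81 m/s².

R_A ≈ 210 N

Sum moments about support B (its reaction then has zero moment arm).
Beam weight: 16 × 9.81 = 157 N down at 2.6 m → arm 2.6 m, τ = 157 × 2.6 = 408.2 N·m counterclockwise.
Sandbag: 8 × 9.81 = 78.48 N down at 4.9 m → arm 0.3 m, τ = 78.48 × 0.3 = 23.54 N·m counterclockwise.
Weight: 24 × 9.81 = 235.4 N down at 2.4 m → arm 2.8 m, τ = 235.4 × 2.8 = 659.1 N·m counterclockwise.
Net load moment about support B = 1091 N·m counterclockwise.
Reaction R at support A is upward at 0 m, arm 5.2 m → moment R × 5.2 clockwise.
Στ = 0 ⇒ R × 5.2 = 1091 ⇒ R = 210 N.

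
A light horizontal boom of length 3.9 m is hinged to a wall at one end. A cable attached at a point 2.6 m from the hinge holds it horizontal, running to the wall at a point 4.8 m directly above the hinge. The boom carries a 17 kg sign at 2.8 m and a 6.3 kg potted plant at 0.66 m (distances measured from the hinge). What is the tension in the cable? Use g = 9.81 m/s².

About the hinge:
Sign: 17 × 9.81 = 166.8 N down at 2.8 m → arm 2.8 m, τ = 166.8 × 2.8 = 467 N·m clockwise.
Potted plant: 6.3 × 9.81 = 61.8 N down at 0.66 m → arm 0.66 m, τ = 61.8 × 0.66 = 40.79 N·m clockwise.
Total clockwise load moment = 507.8 N·m.
The cable tension T acts at 2.6 m; only its component perpendicular to the boom, T sinθ, produces torque. sinθ = h/√(h²+d²) = 4.8/√(4.8²+2.6²) = 0.8793.
Setting net torque to zero: T × 2.6 × 0.8793 = 507.8 → T = 507.8 / 2.286 = 222 N.

T ≈ 222 N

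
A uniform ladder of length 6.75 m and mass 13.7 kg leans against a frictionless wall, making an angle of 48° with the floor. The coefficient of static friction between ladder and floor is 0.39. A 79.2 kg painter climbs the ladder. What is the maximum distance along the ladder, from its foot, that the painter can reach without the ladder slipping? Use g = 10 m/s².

Sum moments about the foot of the ladder (the floor normal and friction both act there and drop out).
Ladder weight 13.7×10 = 137 N acts at 3.375 m along the ladder; its horizontal arm is 3.375·cos48° = 2.258 m → τ = 309.3 N·m clockwise.
Painter weight 79.2×10 = 792 N at distance d → arm d·cos48° → τ = 792·d·0.6691 clockwise.
Wall normal N at the top has arm L sinθ = 5.016 m counterclockwise, so Στ = 0 gives N·5.016 = 309.3 + 529.9·d.
ΣFy = 0 ⇒ N_floor = 929 N, so the maximum friction is μ_s·N_floor = 0.39×929 = 362.3 N. ΣFx = 0 ⇒ N_wall = f, so at the slipping point N = 362.3 N.
Substituting: 362.3×5.016 = 309.3 + 529.9·d ⇒ d = (1817 − 309.3) / 529.9 = 2.85 m.

d ≈ 2.85 m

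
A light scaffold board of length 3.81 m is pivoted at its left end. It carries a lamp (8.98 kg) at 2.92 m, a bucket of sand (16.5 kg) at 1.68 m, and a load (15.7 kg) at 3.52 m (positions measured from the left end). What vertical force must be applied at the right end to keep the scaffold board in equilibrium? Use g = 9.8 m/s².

F ≈ 281 N

Taking torques about the left end:
Lamp: 8.98 × 9.8 = 88 N down at 2.92 m → arm 2.92 m, τ = 88 × 2.92 = 257 N·m clockwise.
Bucket of sand: 16.5 × 9.8 = 161.7 N down at 1.68 m → arm 1.68 m, τ = 161.7 × 1.68 = 271.7 N·m clockwise.
Load: 15.7 × 9.8 = 153.9 N down at 3.52 m → arm 3.52 m, τ = 153.9 × 3.52 = 541.7 N·m clockwise.
Net moment of the loads = 1070 N·m clockwise.
The upward force F acts at the right end, arm 3.81 m, giving F × 3.81 counterclockwise.
Balancing moments: F × 3.81 = 1070, giving F = 1070 / 3.81 = 281 N.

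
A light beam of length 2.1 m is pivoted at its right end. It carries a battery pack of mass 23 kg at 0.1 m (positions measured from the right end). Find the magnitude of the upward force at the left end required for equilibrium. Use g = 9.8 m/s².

About the right end:
Battery pack: 23 × 9.8 = 225.4 N down at 0.1 m → arm 0.1 m, τ = 225.4 × 0.1 = 22.54 N·m counterclockwise.
Net moment of the loads = 22.54 N·m counterclockwise.
The upward force F acts at the left end, arm 2.1 m, giving F × 2.1 clockwise.
Balancing moments: F × 2.1 = 22.54, giving F = 22.54 / 2.1 = 10.7 N.

F ≈ 10.7 N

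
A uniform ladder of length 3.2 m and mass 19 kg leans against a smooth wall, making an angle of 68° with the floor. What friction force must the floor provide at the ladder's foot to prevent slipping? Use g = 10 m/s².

Taking torques about the foot of the ladder:
Ladder weight 19×10 = 190 N acts at 1.6 m along the ladder; its horizontal arm is 1.6·cos68° = 0.5994 m → τ = 113.9 N·m clockwise.
Wall normal N acts horizontally at the top; its moment arm is the height L sinθ = 3.2·sin68° = 2.967 m, counterclockwise.
Setting net torque to zero: N × 2.967 = 113.9 → N = 38.4 N.
ΣFx = 0: friction at the foot balances the wall's push, so f = N_wall = 38.4 N.

f ≈ 38.4 N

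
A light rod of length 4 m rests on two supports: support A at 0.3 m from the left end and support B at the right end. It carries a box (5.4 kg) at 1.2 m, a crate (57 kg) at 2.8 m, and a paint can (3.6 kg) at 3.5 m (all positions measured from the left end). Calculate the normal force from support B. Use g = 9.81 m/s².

R_B ≈ 421 N

Choose support A as the axis so its reaction then has zero moment arm.
Box: 5.4 × 9.81 = 52.97 N down at 1.2 m → arm 0.9 m, τ = 52.97 × 0.9 = 47.67 N·m clockwise.
Crate: 57 × 9.81 = 559.2 N down at 2.8 m → arm 2.5 m, τ = 559.2 × 2.5 = 1398 N·m clockwise.
Paint can: 3.6 × 9.81 = 35.32 N down at 3.5 m → arm 3.2 m, τ = 35.32 × 3.2 = 113 N·m clockwise.
Net load moment about support A = 1559 N·m clockwise.
Reaction R at support B is upward at 4 m, arm 3.7 m → moment R × 3.7 counterclockwise.
Setting net torque to zero: R × 3.7 = 1559 → R = 421 N.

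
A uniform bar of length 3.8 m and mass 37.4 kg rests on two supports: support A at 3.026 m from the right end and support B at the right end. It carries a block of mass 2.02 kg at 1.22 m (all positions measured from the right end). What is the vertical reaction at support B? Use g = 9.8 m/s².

R_B ≈ 148 N

About support A:
Beam weight: 37.4 × 9.8 = 366.5 N down at 1.9 m → arm 1.126 m, τ = 366.5 × 1.126 = 412.7 N·m clockwise.
Block: 2.02 × 9.8 = 19.8 N down at 1.22 m → arm 1.806 m, τ = 19.8 × 1.806 = 35.76 N·m clockwise.
Net load moment about support A = 448.5 N·m clockwise.
Reaction R at support B is upward at 0 m, arm 3.026 m → moment R × 3.026 counterclockwise.
Στ = 0 ⇒ R × 3.026 = 448.5 ⇒ R = 148 N.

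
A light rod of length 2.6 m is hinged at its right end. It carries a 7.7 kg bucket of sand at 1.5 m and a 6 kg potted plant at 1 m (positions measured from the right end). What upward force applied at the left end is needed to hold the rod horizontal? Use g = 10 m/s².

About the right end:
Bucket of sand: 7.7 × 10 = 77 N down at 1.5 m → arm 1.5 m, τ = 77 × 1.5 = 115.5 N·m counterclockwise.
Potted plant: 6 × 10 = 60 N down at 1 m → arm 1 m, τ = 60 × 1 = 60 N·m counterclockwise.
Net moment of the loads = 175.5 N·m counterclockwise.
The upward force F acts at the left end, arm 2.6 m, giving F × 2.6 clockwise.
Setting net torque to zero: F × 2.6 = 175.5 → F = 175.5 / 2.6 = 67.5 N.

F ≈ 67.5 N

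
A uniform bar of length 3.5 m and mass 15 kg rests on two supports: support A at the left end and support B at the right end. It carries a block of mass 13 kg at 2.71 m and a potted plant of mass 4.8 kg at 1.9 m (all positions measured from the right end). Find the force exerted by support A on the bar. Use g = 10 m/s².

About support B:
Beam weight: 15 × 10 = 150 N down at 1.75 m → arm 1.75 m, τ = 150 × 1.75 = 262.5 N·m counterclockwise.
Block: 13 × 10 = 130 N down at 2.71 m → arm 2.71 m, τ = 130 × 2.71 = 352.3 N·m counterclockwise.
Potted plant: 4.8 × 10 = 48 N down at 1.9 m → arm 1.9 m, τ = 48 × 1.9 = 91.2 N·m counterclockwise.
Net load moment about support B = 706 N·m counterclockwise.
Reaction R at support A is upward at 3.5 m, arm 3.5 m → moment R × 3.5 clockwise.
Setting net torque to zero: R × 3.5 = 706 → R = 202 N.

R_A ≈ 202 N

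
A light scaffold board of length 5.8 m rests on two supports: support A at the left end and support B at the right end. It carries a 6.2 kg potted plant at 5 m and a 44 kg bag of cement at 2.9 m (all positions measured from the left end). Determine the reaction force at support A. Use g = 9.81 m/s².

R_A ≈ 224 N

About support B:
Potted plant: 6.2 × 9.81 = 60.82 N down at 5 m → arm 0.8 m, τ = 60.82 × 0.8 = 48.66 N·m counterclockwise.
Bag of cement: 44 × 9.81 = 431.6 N down at 2.9 m → arm 2.9 m, τ = 431.6 × 2.9 = 1252 N·m counterclockwise.
Net load moment about support B = 1301 N·m counterclockwise.
Reaction R at support A is upward at 0 m, arm 5.8 m → moment R × 5.8 clockwise.
For rotational equilibrium, R × 5.8 = 1301, so R = 224 N.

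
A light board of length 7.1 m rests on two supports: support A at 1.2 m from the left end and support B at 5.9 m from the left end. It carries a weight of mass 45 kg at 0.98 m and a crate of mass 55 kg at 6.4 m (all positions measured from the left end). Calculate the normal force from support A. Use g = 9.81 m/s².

Take moments about support B.
Weight: 45 × 9.81 = 441.5 N down at 0.98 m → arm 4.92 m, τ = 441.5 × 4.92 = 2172 N·m counterclockwise.
Crate: 55 × 9.81 = 539.6 N down at 6.4 m → arm 0.5 m, τ = 539.6 × 0.5 = 269.8 N·m clockwise.
Net load moment about support B = 1902 N·m counterclockwise.
Reaction R at support A is upward at 1.2 m, arm 4.7 m → moment R × 4.7 clockwise.
Setting net torque to zero: R × 4.7 = 1902 → R = 405 N.

R_A ≈ 405 N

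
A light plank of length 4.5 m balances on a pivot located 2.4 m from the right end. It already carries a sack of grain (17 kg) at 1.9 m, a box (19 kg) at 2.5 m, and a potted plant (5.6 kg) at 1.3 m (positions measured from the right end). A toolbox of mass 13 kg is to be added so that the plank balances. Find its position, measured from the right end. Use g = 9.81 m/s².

Sum moments about the pivot (at 2.4 m from the right end) (the support reaction has zero arm there).
Sack of grain: 17 × 9.81 = 166.8 N down at 1.9 m → arm 0.5 m, τ = 166.8 × 0.5 = 83.4 N·m clockwise.
Box: 19 × 9.81 = 186.4 N down at 2.5 m → arm 0.1 m, τ = 186.4 × 0.1 = 18.64 N·m counterclockwise.
Potted plant: 5.6 × 9.81 = 54.94 N down at 1.3 m → arm 1.1 m, τ = 54.94 × 1.1 = 60.43 N·m clockwise.
Net moment of existing loads = 125.2 N·m clockwise.
The toolbox weighs 13 × 9.81 = 127.5 N and must supply an equal counterclockwise moment, so its lever arm about the pivot is 125.2 / 127.5 = 0.982 m.
That puts it at 2.4 + 0.982 = 3.38 m from the right end.

x ≈ 3.38 m from the right end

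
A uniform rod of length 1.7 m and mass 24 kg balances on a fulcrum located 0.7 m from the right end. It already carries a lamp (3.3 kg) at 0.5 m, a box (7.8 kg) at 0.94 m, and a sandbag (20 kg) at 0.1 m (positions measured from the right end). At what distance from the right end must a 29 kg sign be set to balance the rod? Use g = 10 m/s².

x ≈ 0.948 m from the right end

Take moments about the fulcrum (at 0.7 m from the right end).
Beam weight: 24 × 10 = 240 N down at 0.85 m → arm 0.15 m, τ = 240 × 0.15 = 36 N·m counterclockwise.
Lamp: 3.3 × 10 = 33 N down at 0.5 m → arm 0.2 m, τ = 33 × 0.2 = 6.6 N·m clockwise.
Box: 7.8 × 10 = 78 N down at 0.94 m → arm 0.24 m, τ = 78 × 0.24 = 18.72 N·m counterclockwise.
Sandbag: 20 × 10 = 200 N down at 0.1 m → arm 0.6 m, τ = 200 × 0.6 = 120 N·m clockwise.
Net moment of existing loads = 71.88 N·m clockwise.
The sign weighs 29 × 10 = 290 N and must supply an equal counterclockwise moment, so its lever arm about the fulcrum is 71.88 / 290 = 0.248 m.
That puts it at 0.7 + 0.248 = 0.948 m from the right end.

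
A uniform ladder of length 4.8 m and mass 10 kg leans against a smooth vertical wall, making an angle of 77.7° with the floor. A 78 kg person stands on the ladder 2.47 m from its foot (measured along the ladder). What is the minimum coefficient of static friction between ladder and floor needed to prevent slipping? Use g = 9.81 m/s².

Take moments about the foot of the ladder.
Ladder weight 10×9.81 = 98.1 N acts at 2.4 m along the ladder; its horizontal arm is 2.4·cos77.7° = 0.5113 m → τ = 50.16 N·m clockwise.
Person: 78×9.81 = 765.2 N at 2.47 m → arm 0.5262 m → τ = 402.6 N·m clockwise.
Wall normal N acts horizontally at the top; its moment arm is the height L sinθ = 4.8·sin77.7° = 4.69 m, counterclockwise.
Balancing moments: N × 4.69 = 452.8, giving N = 96.55 N.
ΣFx = 0 ⇒ f = N_wall = 96.55 N. ΣFy = 0 ⇒ N_floor = 863.3 N.
μ_min = f / N_floor = 96.55 / 863.3 = 0.112.

μ_min ≈ 0.112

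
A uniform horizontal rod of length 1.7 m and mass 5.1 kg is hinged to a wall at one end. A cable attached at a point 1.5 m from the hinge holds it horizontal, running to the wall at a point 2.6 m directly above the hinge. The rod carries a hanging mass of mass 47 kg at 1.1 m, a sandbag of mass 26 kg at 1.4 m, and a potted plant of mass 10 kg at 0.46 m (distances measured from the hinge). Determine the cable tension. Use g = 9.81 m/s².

T ≈ 733 N

Take moments about the hinge.
Beam weight: 5.1 × 9.81 = 50.03 N down at 0.85 m → arm 0.85 m, τ = 50.03 × 0.85 = 42.53 N·m clockwise.
Hanging mass: 47 × 9.81 = 461.1 N down at 1.1 m → arm 1.1 m, τ = 461.1 × 1.1 = 507.2 N·m clockwise.
Sandbag: 26 × 9.81 = 255.1 N down at 1.4 m → arm 1.4 m, τ = 255.1 × 1.4 = 357.1 N·m clockwise.
Potted plant: 10 × 9.81 = 98.1 N down at 0.46 m → arm 0.46 m, τ = 98.1 × 0.46 = 45.13 N·m clockwise.
Total clockwise load moment = 952 N·m.
The cable tension T acts at 1.5 m; only its component perpendicular to the rod, T sinθ, produces torque. sinθ = h/√(h²+d²) = 2.6/√(2.6²+1.5²) = 0.8662.
For rotational equilibrium, T × 1.5 × 0.8662 = 952, so T = 952 / 1.299 = 733 N.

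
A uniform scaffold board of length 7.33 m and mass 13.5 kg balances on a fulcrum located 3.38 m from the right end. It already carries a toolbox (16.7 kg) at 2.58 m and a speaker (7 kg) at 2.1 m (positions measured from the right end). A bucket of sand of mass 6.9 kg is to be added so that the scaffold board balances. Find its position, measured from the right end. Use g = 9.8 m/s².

x ≈ 6.06 m from the right end

Choose the fulcrum (at 3.38 m from the right end) as the axis so the support reaction has zero arm there.
Beam weight: 13.5 × 9.8 = 132.3 N down at 3.665 m → arm 0.285 m, τ = 132.3 × 0.285 = 37.71 N·m counterclockwise.
Toolbox: 16.7 × 9.8 = 163.7 N down at 2.58 m → arm 0.8 m, τ = 163.7 × 0.8 = 131 N·m clockwise.
Speaker: 7 × 9.8 = 68.6 N down at 2.1 m → arm 1.28 m, τ = 68.6 × 1.28 = 87.81 N·m clockwise.
Net moment of existing loads = 181.1 N·m clockwise.
The bucket of sand weighs 6.9 × 9.8 = 67.62 N and must supply an equal counterclockwise moment, so its lever arm about the fulcrum is 181.1 / 67.62 = 2.68 m.
That puts it at 3.38 + 2.68 = 6.06 m from the right end.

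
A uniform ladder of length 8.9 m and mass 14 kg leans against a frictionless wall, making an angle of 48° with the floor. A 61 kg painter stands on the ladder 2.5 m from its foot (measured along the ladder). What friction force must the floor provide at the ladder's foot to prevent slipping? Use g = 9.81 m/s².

f ≈ 213 N

Take moments about the foot of the ladder.
Ladder weight 14×9.81 = 137.3 N acts at 4.45 m along the ladder; its horizontal arm is 4.45·cos48° = 2.978 m → τ = 408.9 N·m clockwise.
Painter: 61×9.81 = 598.4 N at 2.5 m → arm 1.673 m → τ = 1001 N·m clockwise.
Wall normal N acts horizontally at the top; its moment arm is the height L sinθ = 8.9·sin48° = 6.614 m, counterclockwise.
For rotational equilibrium, N × 6.614 = 1410, so N = 213 N.
ΣFx = 0: friction at the foot balances the wall's push, so f = N_wall = 213 N.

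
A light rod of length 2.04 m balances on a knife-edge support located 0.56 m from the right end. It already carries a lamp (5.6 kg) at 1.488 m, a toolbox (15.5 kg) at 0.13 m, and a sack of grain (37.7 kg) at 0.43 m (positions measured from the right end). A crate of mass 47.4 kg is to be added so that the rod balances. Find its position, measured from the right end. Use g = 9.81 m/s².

Sum moments about the knife-edge support (at 0.56 m from the right end) (the support reaction has zero arm there).
Lamp: 5.6 × 9.81 = 54.94 N down at 1.488 m → arm 0.928 m, τ = 54.94 × 0.928 = 50.98 N·m counterclockwise.
Toolbox: 15.5 × 9.81 = 152.1 N down at 0.13 m → arm 0.43 m, τ = 152.1 × 0.43 = 65.4 N·m clockwise.
Sack of grain: 37.7 × 9.81 = 369.8 N down at 0.43 m → arm 0.13 m, τ = 369.8 × 0.13 = 48.07 N·m clockwise.
Net moment of existing loads = 62.49 N·m clockwise.
The crate weighs 47.4 × 9.81 = 465 N and must supply an equal counterclockwise moment, so its lever arm about the knife-edge support is 62.49 / 465 = 0.134 m.
That puts it at 0.56 + 0.134 = 0.694 m from the right end.

x ≈ 0.694 m from the right end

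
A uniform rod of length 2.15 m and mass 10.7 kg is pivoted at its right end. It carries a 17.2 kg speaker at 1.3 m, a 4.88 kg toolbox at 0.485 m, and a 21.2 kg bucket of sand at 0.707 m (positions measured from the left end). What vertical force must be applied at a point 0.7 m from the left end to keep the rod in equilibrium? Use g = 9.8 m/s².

Take moments about the right end.
Beam weight: 10.7 × 9.8 = 104.9 N down at 1.075 m → arm 1.075 m, τ = 104.9 × 1.075 = 112.8 N·m counterclockwise.
Speaker: 17.2 × 9.8 = 168.6 N down at 1.3 m → arm 0.85 m, τ = 168.6 × 0.85 = 143.3 N·m counterclockwise.
Toolbox: 4.88 × 9.8 = 47.82 N down at 0.485 m → arm 1.665 m, τ = 47.82 × 1.665 = 79.62 N·m counterclockwise.
Bucket of sand: 21.2 × 9.8 = 207.8 N down at 0.707 m → arm 1.443 m, τ = 207.8 × 1.443 = 299.9 N·m counterclockwise.
Net moment of the loads = 635.6 N·m counterclockwise.
The upward force F acts at a point 0.7 m from the left end, arm 1.45 m, giving F × 1.45 clockwise.
Balancing moments: F × 1.45 = 635.6, giving F = 635.6 / 1.45 = 438 N.

F ≈ 438 N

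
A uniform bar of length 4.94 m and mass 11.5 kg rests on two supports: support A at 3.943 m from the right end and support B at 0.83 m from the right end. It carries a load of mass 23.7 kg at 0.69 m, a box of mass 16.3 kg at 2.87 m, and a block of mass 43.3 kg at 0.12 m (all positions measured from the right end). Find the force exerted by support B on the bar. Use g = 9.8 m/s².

About support A:
Beam weight: 11.5 × 9.8 = 112.7 N down at 2.47 m → arm 1.473 m, τ = 112.7 × 1.473 = 166 N·m clockwise.
Load: 23.7 × 9.8 = 232.3 N down at 0.69 m → arm 3.253 m, τ = 232.3 × 3.253 = 755.7 N·m clockwise.
Box: 16.3 × 9.8 = 159.7 N down at 2.87 m → arm 1.073 m, τ = 159.7 × 1.073 = 171.4 N·m clockwise.
Block: 43.3 × 9.8 = 424.3 N down at 0.12 m → arm 3.823 m, τ = 424.3 × 3.823 = 1622 N·m clockwise.
Net load moment about support A = 2715 N·m clockwise.
Reaction R at support B is upward at 0.83 m, arm 3.113 m → moment R × 3.113 counterclockwise.
Setting net torque to zero: R × 3.113 = 2715 → R = 872 N.

R_B ≈ 872 N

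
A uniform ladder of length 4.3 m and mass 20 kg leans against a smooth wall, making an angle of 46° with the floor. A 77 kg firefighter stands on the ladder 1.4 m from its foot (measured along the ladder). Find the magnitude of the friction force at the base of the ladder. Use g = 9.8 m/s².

Sum moments about the foot of the ladder (the floor normal and friction both act there and drop out).
Ladder weight 20×9.8 = 196 N acts at 2.15 m along the ladder; its horizontal arm is 2.15·cos46° = 1.494 m → τ = 292.8 N·m clockwise.
Firefighter: 77×9.8 = 754.6 N at 1.4 m → arm 0.9725 m → τ = 733.8 N·m clockwise.
Wall normal N acts horizontally at the top; its moment arm is the height L sinθ = 4.3·sin46° = 3.093 m, counterclockwise.
Στ = 0 ⇒ N × 3.093 = 1027 ⇒ N = 332 N.
ΣFx = 0: friction at the foot balances the wall's push, so f = N_wall = 332 N.

f ≈ 332 N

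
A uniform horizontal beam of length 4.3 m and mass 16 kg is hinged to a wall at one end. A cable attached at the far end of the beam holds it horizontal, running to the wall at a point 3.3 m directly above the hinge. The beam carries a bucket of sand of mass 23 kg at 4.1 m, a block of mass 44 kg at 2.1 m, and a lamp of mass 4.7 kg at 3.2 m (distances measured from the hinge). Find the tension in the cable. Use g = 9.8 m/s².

T ≈ 884 N

Taking torques about the hinge:
Beam weight: 16 × 9.8 = 156.8 N down at 2.15 m → arm 2.15 m, τ = 156.8 × 2.15 = 337.1 N·m clockwise.
Bucket of sand: 23 × 9.8 = 225.4 N down at 4.1 m → arm 4.1 m, τ = 225.4 × 4.1 = 924.1 N·m clockwise.
Block: 44 × 9.8 = 431.2 N down at 2.1 m → arm 2.1 m, τ = 431.2 × 2.1 = 905.5 N·m clockwise.
Lamp: 4.7 × 9.8 = 46.06 N down at 3.2 m → arm 3.2 m, τ = 46.06 × 3.2 = 147.4 N·m clockwise.
Total clockwise load moment = 2314 N·m.
The cable tension T acts at 4.3 m; only its component perpendicular to the beam, T sinθ, produces torque. sinθ = h/√(h²+d²) = 3.3/√(3.3²+4.3²) = 0.6088.
For rotational equilibrium, T × 4.3 × 0.6088 = 2314, so T = 2314 / 2.618 = 884 N.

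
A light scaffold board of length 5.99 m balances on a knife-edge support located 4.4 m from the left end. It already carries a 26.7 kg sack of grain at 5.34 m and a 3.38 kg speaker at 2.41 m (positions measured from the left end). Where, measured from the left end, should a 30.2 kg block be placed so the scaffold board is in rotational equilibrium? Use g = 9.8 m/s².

Sum moments about the knife-edge support (at 4.4 m from the left end) (the support reaction has zero arm there).
Sack of grain: 26.7 × 9.8 = 261.7 N down at 5.34 m → arm 0.94 m, τ = 261.7 × 0.94 = 246 N·m clockwise.
Speaker: 3.38 × 9.8 = 33.12 N down at 2.41 m → arm 1.99 m, τ = 33.12 × 1.99 = 65.91 N·m counterclockwise.
Net moment of existing loads = 180.1 N·m clockwise.
The block weighs 30.2 × 9.8 = 296 N and must supply an equal counterclockwise moment, so its lever arm about the knife-edge support is 180.1 / 296 = 0.608 m.
That puts it at 4.4 − 0.608 = 3.79 m from the left end.

x ≈ 3.79 m from the left end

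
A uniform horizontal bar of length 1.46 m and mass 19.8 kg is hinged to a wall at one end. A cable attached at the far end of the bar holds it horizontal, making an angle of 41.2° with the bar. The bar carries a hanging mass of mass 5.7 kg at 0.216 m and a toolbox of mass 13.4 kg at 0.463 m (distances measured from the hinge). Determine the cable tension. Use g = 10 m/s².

T ≈ 228 N

Sum moments about the hinge (the unknown hinge reaction has zero arm there).
Beam weight: 19.8 × 10 = 198 N down at 0.73 m → arm 0.73 m, τ = 198 × 0.73 = 144.5 N·m clockwise.
Hanging mass: 5.7 × 10 = 57 N down at 0.216 m → arm 0.216 m, τ = 57 × 0.216 = 12.31 N·m clockwise.
Toolbox: 13.4 × 10 = 134 N down at 0.463 m → arm 0.463 m, τ = 134 × 0.463 = 62.04 N·m clockwise.
Total clockwise load moment = 218.8 N·m.
The cable tension T acts at 1.46 m; only its component perpendicular to the bar, T sinθ, produces torque. sin 41.2° = 0.6587.
For rotational equilibrium, T × 1.46 × 0.6587 = 218.8, so T = 218.8 / 0.9617 = 228 N.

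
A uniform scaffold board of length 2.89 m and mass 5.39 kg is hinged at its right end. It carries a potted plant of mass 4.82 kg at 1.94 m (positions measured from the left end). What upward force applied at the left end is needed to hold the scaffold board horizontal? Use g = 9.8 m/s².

F ≈ 41.9 N

About the right end:
Beam weight: 5.39 × 9.8 = 52.82 N down at 1.445 m → arm 1.445 m, τ = 52.82 × 1.445 = 76.32 N·m counterclockwise.
Potted plant: 4.82 × 9.8 = 47.24 N down at 1.94 m → arm 0.95 m, τ = 47.24 × 0.95 = 44.88 N·m counterclockwise.
Net moment of the loads = 121.2 N·m counterclockwise.
The upward force F acts at the left end, arm 2.89 m, giving F × 2.89 clockwise.
For rotational equilibrium, F × 2.89 = 121.2, so F = 121.2 / 2.89 = 41.9 N.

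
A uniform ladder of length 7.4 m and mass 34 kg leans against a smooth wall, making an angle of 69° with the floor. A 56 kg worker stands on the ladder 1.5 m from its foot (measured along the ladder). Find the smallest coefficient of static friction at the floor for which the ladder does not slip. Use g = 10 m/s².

About the foot of the ladder:
Ladder weight 34×10 = 340 N acts at 3.7 m along the ladder; its horizontal arm is 3.7·cos69° = 1.326 m → τ = 450.8 N·m clockwise.
Worker: 56×10 = 560 N at 1.5 m → arm 0.5376 m → τ = 301.1 N·m clockwise.
Wall normal N acts horizontally at the top; its moment arm is the height L sinθ = 7.4·sin69° = 6.908 m, counterclockwise.
Στ = 0 ⇒ N × 6.908 = 751.9 ⇒ N = 108.8 N.
ΣFx = 0 ⇒ f = N_wall = 108.8 N. ΣFy = 0 ⇒ N_floor = 900 N.
μ_min = f / N_floor = 108.8 / 900 = 0.121.

μ_min ≈ 0.121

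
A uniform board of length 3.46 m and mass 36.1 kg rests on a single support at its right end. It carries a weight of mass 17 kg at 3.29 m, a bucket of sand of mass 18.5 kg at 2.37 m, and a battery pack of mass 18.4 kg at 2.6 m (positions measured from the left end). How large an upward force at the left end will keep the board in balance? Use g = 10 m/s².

Take moments about the right end.
Beam weight: 36.1 × 10 = 361 N down at 1.73 m → arm 1.73 m, τ = 361 × 1.73 = 624.5 N·m counterclockwise.
Weight: 17 × 10 = 170 N down at 3.29 m → arm 0.17 m, τ = 170 × 0.17 = 28.9 N·m counterclockwise.
Bucket of sand: 18.5 × 10 = 185 N down at 2.37 m → arm 1.09 m, τ = 185 × 1.09 = 201.7 N·m counterclockwise.
Battery pack: 18.4 × 10 = 184 N down at 2.6 m → arm 0.86 m, τ = 184 × 0.86 = 158.2 N·m counterclockwise.
Net moment of the loads = 1013 N·m counterclockwise.
The upward force F acts at the left end, arm 3.46 m, giving F × 3.46 clockwise.
Setting net torque to zero: F × 3.46 = 1013 → F = 1013 / 3.46 = 293 N.

F ≈ 293 N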